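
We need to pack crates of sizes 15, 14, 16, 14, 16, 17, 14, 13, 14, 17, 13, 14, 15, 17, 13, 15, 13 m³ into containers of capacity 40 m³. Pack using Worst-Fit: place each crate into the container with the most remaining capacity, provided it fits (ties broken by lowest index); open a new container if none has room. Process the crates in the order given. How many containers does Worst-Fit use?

Put 15 m³ in container 1; 25 m³ remain.
Put 14 m³ in container 1; 11 m³ remain.
Put 16 m³ in container 2; 24 m³ remain.
Put 14 m³ in container 2; 10 m³ remain.
Put 16 m³ in container 3; 24 m³ remain.
Put 17 m³ in container 3; 7 m³ remain.
Put 14 m³ in container 4; 26 m³ remain.
Put 13 m³ in container 4; 13 m³ remain.
Put 14 m³ in container 5; 26 m³ remain.
Put 17 m³ in container 5; 9 m³ remain.
Put 13 m³ in container 4; 0 m³ remain.
Put 14 m³ in container 6; 26 m³ remain.
Put 15 m³ in container 6; 11 m³ remain.
Put 17 m³ in container 7; 23 m³ remain.
Put 13 m³ in container 7; 10 m³ remain.
Put 15 m³ in container 8; 25 m³ remain.
Put 13 m³ in container 8; 12 m³ remain.
Final containers: [15,14] [16,14] [16,17] [14,13,13] [14,17] [14,15] [17,13] [15,13].

8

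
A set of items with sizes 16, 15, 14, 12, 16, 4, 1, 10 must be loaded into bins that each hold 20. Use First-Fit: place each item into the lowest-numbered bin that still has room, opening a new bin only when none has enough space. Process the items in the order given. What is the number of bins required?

6 bins

Put 16 in bin 1; 4 remain.
Put 15 in bin 2; 5 remain.
Put 14 in bin 3; 6 remain.
Put 12 in bin 4; 8 remain.
Put 16 in bin 5; 4 remain.
Put 4 in bin 1; 0 remain.
Put 1 in bin 2; 4 remain.
Put 10 in bin 6; 10 remain.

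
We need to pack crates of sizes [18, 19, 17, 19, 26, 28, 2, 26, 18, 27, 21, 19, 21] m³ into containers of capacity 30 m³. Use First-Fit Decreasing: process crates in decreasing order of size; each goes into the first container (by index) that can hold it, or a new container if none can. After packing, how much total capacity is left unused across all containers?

99

Sorted descending: 28, 27, 26, 26, 21, 21, 19, 19, 19, 18, 18, 17, 2.
28 m³ → container 1 (remaining 2 m³)
27 m³ → container 2 (remaining 3 m³)
26 m³ → container 3 (remaining 4 m³)
26 m³ → container 4 (remaining 4 m³)
21 m³ → container 5 (remaining 9 m³)
21 m³ → container 6 (remaining 9 m³)
19 m³ → container 7 (remaining 11 m³)
19 m³ → container 8 (remaining 11 m³)
19 m³ → container 9 (remaining 11 m³)
18 m³ → container 10 (remaining 12 m³)
18 m³ → container 11 (remaining 12 m³)
17 m³ → container 12 (remaining 13 m³)
2 m³ → container 1 (remaining 0 m³)
12 containers × 30 m³ = 360 m³; used 261 m³; unused 99 m³.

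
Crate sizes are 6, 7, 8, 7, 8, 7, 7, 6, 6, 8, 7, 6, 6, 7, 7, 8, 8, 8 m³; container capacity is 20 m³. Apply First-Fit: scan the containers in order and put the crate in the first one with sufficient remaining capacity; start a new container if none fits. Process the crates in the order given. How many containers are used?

6 m³ → container 1 (remaining 14 m³)
7 m³ → container 1 (remaining 7 m³)
8 m³ → container 2 (remaining 12 m³)
7 m³ → container 1 (remaining 0 m³)
8 m³ → container 2 (remaining 4 m³)
7 m³ → container 3 (remaining 13 m³)
7 m³ → container 3 (remaining 6 m³)
6 m³ → container 3 (remaining 0 m³)
6 m³ → container 4 (remaining 14 m³)
8 m³ → container 4 (remaining 6 m³)
7 m³ → container 5 (remaining 13 m³)
6 m³ → container 4 (remaining 0 m³)
6 m³ → container 5 (remaining 7 m³)
7 m³ → container 5 (remaining 0 m³)
7 m³ → container 6 (remaining 13 m³)
8 m³ → container 6 (remaining 5 m³)
8 m³ → container 7 (remaining 12 m³)
8 m³ → container 7 (remaining 4 m³)
Final containers: [6,7,7] [8,8] [7,7,6] [6,8,6] [7,6,7] [7,8] [8,8].

7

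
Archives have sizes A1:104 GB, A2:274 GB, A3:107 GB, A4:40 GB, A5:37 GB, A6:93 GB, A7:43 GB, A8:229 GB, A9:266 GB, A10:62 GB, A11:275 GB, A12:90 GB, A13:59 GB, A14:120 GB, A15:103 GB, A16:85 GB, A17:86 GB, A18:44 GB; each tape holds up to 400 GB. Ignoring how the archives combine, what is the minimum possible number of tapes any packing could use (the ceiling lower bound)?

6 tapes

Total size = 104 + 274 + 107 + 40 + 37 + 93 + 43 + 229 + 266 + 62 + 275 + 90 + 59 + 120 + 103 + 85 + 86 + 44 = 2117 GB.
⌈2117 / 400⌉ = 6.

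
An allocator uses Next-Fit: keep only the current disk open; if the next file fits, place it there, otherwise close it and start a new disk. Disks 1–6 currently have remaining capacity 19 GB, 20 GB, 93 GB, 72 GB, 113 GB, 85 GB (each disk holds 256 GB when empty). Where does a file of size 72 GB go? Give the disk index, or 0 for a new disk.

Next-Fit only looks at disk 6, which has 85 GB free.
72 GB fits there.

6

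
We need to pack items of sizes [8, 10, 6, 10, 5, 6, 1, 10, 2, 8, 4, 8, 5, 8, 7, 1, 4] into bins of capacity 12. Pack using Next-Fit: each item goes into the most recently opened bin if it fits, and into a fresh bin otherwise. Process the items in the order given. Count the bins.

bin 1: place 8, 4 left
bin 2: place 10, 2 left
bin 3: place 6, 6 left
bin 4: place 10, 2 left
bin 5: place 5, 7 left
bin 5: place 6, 1 left
bin 5: place 1, 0 left
bin 6: place 10, 2 left
bin 6: place 2, 0 left
bin 7: place 8, 4 left
bin 7: place 4, 0 left
bin 8: place 8, 4 left
bin 9: place 5, 7 left
bin 10: place 8, 4 left
bin 11: place 7, 5 left
bin 11: place 1, 4 left
bin 11: place 4, 0 left
Final bins: [8] [10] [6] [10] [5,6,1] [10,2] [8,4] [8] [5] [8] [7,1,4].

11 bins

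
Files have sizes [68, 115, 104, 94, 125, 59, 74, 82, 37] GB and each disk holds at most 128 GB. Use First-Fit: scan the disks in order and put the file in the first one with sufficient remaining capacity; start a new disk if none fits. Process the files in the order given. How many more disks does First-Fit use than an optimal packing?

First-Fit: [68,59] [115] [104] [94] [125] [74,37] [82] → 7 disks.
7 files exceed 64 GB (half the capacity), and no two of those can share a disk, so at least 7 disks are needed.
So 7 is already optimal.

0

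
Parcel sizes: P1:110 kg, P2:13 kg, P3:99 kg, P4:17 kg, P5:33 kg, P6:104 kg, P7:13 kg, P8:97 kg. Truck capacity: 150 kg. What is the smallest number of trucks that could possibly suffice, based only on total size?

Total size = 110 + 13 + 99 + 17 + 33 + 104 + 13 + 97 = 486 kg.
⌈486 / 150⌉ = 4.

4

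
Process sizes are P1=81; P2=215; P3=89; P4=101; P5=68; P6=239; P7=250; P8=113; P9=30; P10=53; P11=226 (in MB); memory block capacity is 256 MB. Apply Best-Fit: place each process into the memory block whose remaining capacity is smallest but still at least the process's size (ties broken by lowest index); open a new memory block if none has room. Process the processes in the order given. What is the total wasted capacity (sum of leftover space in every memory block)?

327

Put P1 (81 MB) in memory block 1; 175 MB remain.
Put P2 (215 MB) in memory block 2; 41 MB remain.
Put P3 (89 MB) in memory block 1; 86 MB remain.
Put P4 (101 MB) in memory block 3; 155 MB remain.
Put P5 (68 MB) in memory block 1; 18 MB remain.
Put P6 (239 MB) in memory block 4; 17 MB remain.
Put P7 (250 MB) in memory block 5; 6 MB remain.
Put P8 (113 MB) in memory block 3; 42 MB remain.
Put P9 (30 MB) in memory block 2; 11 MB remain.
Put P10 (53 MB) in memory block 6; 203 MB remain.
Put P11 (226 MB) in memory block 7; 30 MB remain.
7 memory blocks × 256 MB = 1792 MB; used 1465 MB; unused 327 MB.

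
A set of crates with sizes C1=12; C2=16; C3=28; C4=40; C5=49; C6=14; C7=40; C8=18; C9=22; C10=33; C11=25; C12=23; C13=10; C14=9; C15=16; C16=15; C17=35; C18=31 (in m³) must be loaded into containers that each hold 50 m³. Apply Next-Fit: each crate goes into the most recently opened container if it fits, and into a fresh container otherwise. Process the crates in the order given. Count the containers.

C1 (12 m³) → container 1 (remaining 38 m³)
C2 (16 m³) → container 1 (remaining 22 m³)
C3 (28 m³) → container 2 (remaining 22 m³)
C4 (40 m³) → container 3 (remaining 10 m³)
C5 (49 m³) → container 4 (remaining 1 m³)
C6 (14 m³) → container 5 (remaining 36 m³)
C7 (40 m³) → container 6 (remaining 10 m³)
C8 (18 m³) → container 7 (remaining 32 m³)
C9 (22 m³) → container 7 (remaining 10 m³)
C10 (33 m³) → container 8 (remaining 17 m³)
C11 (25 m³) → container 9 (remaining 25 m³)
C12 (23 m³) → container 9 (remaining 2 m³)
C13 (10 m³) → container 10 (remaining 40 m³)
C14 (9 m³) → container 10 (remaining 31 m³)
C15 (16 m³) → container 10 (remaining 15 m³)
C16 (15 m³) → container 10 (remaining 0 m³)
C17 (35 m³) → container 11 (remaining 15 m³)
C18 (31 m³) → container 12 (remaining 19 m³)
Final containers: [12,16] [28] [40] [49] [14] [40] [18,22] [33] [25,23] [10,9,16,15] [35] [31].

12 containers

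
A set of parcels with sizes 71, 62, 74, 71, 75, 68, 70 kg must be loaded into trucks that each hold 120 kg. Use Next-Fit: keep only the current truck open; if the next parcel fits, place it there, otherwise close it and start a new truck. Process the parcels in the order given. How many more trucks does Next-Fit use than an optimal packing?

0

Next-Fit: [71] [62] [74] [71] [75] [68] [70] → 7 trucks.
7 parcels exceed 60 kg (half the capacity), and no two of those can share a truck, so at least 7 trucks are needed.
So 7 is already optimal.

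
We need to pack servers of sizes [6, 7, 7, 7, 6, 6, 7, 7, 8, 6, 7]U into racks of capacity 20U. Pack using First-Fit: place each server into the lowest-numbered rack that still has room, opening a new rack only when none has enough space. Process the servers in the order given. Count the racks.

4

rack 1: place 6U, 14U left
rack 1: place 7U, 7U left
rack 1: place 7U, 0U left
rack 2: place 7U, 13U left
rack 2: place 6U, 7U left
rack 2: place 6U, 1U left
rack 3: place 7U, 13U left
rack 3: place 7U, 6U left
rack 4: place 8U, 12U left
rack 3: place 6U, 0U left
rack 4: place 7U, 5U left
Final racks: [6,7,7] [7,6,6] [7,7,6] [8,7].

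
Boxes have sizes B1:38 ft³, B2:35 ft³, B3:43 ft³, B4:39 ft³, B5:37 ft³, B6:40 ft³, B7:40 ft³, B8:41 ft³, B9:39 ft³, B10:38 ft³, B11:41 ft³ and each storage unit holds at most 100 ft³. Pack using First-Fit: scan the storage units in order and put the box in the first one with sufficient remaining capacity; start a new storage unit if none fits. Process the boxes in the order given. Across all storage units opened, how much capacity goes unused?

169

storage unit 1: place B1 (38 ft³), 62 ft³ left
storage unit 1: place B2 (35 ft³), 27 ft³ left
storage unit 2: place B3 (43 ft³), 57 ft³ left
storage unit 2: place B4 (39 ft³), 18 ft³ left
storage unit 3: place B5 (37 ft³), 63 ft³ left
storage unit 3: place B6 (40 ft³), 23 ft³ left
storage unit 4: place B7 (40 ft³), 60 ft³ left
storage unit 4: place B8 (41 ft³), 19 ft³ left
storage unit 5: place B9 (39 ft³), 61 ft³ left
storage unit 5: place B10 (38 ft³), 23 ft³ left
storage unit 6: place B11 (41 ft³), 59 ft³ left
6 storage units × 100 ft³ = 600 ft³; used 431 ft³; unused 169 ft³.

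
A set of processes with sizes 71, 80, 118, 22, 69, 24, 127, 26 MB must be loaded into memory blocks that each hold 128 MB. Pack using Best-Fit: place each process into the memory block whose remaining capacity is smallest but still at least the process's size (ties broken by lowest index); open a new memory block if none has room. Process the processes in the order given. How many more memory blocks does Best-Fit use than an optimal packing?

Best-Fit: [71,26] [80,22,24] [118] [69] [127] → 5 memory blocks.
Total size 537 MB; any packing needs at least ⌈537/128⌉ = 5 memory blocks.
So 5 is already optimal.

0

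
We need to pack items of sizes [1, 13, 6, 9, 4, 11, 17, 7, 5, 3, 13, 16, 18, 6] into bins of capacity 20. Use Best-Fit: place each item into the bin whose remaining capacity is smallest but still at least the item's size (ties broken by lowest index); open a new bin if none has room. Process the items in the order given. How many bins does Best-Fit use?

7 bins

bin 1: place 1, 19 left
bin 1: place 13, 6 left
bin 1: place 6, 0 left
bin 2: place 9, 11 left
bin 2: place 4, 7 left
bin 3: place 11, 9 left
bin 4: place 17, 3 left
bin 2: place 7, 0 left
bin 3: place 5, 4 left
bin 4: place 3, 0 left
bin 5: place 13, 7 left
bin 6: place 16, 4 left
bin 7: place 18, 2 left
bin 5: place 6, 1 left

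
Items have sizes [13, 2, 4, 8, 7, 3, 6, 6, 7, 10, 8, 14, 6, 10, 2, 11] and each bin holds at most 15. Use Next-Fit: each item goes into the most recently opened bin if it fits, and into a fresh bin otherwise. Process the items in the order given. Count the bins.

13 → bin 1 (remaining 2)
2 → bin 1 (remaining 0)
4 → bin 2 (remaining 11)
8 → bin 2 (remaining 3)
7 → bin 3 (remaining 8)
3 → bin 3 (remaining 5)
6 → bin 4 (remaining 9)
6 → bin 4 (remaining 3)
7 → bin 5 (remaining 8)
10 → bin 6 (remaining 5)
8 → bin 7 (remaining 7)
14 → bin 8 (remaining 1)
6 → bin 9 (remaining 9)
10 → bin 10 (remaining 5)
2 → bin 10 (remaining 3)
11 → bin 11 (remaining 4)
Final bins: [13,2] [4,8] [7,3] [6,6] [7] [10] [8] [14] [6] [10,2] [11].

11 bins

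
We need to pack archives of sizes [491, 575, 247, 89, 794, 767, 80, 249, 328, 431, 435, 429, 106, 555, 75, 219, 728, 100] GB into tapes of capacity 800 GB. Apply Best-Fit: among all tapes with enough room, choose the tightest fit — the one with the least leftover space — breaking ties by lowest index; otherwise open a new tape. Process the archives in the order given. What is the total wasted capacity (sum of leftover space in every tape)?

Put 491 GB in tape 1; 309 GB remain.
Put 575 GB in tape 2; 225 GB remain.
Put 247 GB in tape 1; 62 GB remain.
Put 89 GB in tape 2; 136 GB remain.
Put 794 GB in tape 3; 6 GB remain.
Put 767 GB in tape 4; 33 GB remain.
Put 80 GB in tape 2; 56 GB remain.
Put 249 GB in tape 5; 551 GB remain.
Put 328 GB in tape 5; 223 GB remain.
Put 431 GB in tape 6; 369 GB remain.
Put 435 GB in tape 7; 365 GB remain.
Put 429 GB in tape 8; 371 GB remain.
Put 106 GB in tape 5; 117 GB remain.
Put 555 GB in tape 9; 245 GB remain.
Put 75 GB in tape 5; 42 GB remain.
Put 219 GB in tape 9; 26 GB remain.
Put 728 GB in tape 10; 72 GB remain.
Put 100 GB in tape 7; 265 GB remain.
10 tapes × 800 GB = 8000 GB; used 6698 GB; unused 1302 GB.

1302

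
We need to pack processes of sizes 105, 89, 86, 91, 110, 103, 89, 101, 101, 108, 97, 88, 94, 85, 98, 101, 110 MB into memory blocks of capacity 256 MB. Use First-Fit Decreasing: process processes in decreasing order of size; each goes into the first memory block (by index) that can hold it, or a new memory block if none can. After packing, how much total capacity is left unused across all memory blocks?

Sorted descending: 110, 110, 108, 105, 103, 101, 101, 101, 98, 97, 94, 91, 89, 89, 88, 86, 85.
110 MB → memory block 1 (remaining 146 MB)
110 MB → memory block 1 (remaining 36 MB)
108 MB → memory block 2 (remaining 148 MB)
105 MB → memory block 2 (remaining 43 MB)
103 MB → memory block 3 (remaining 153 MB)
101 MB → memory block 3 (remaining 52 MB)
101 MB → memory block 4 (remaining 155 MB)
101 MB → memory block 4 (remaining 54 MB)
98 MB → memory block 5 (remaining 158 MB)
97 MB → memory block 5 (remaining 61 MB)
94 MB → memory block 6 (remaining 162 MB)
91 MB → memory block 6 (remaining 71 MB)
89 MB → memory block 7 (remaining 167 MB)
89 MB → memory block 7 (remaining 78 MB)
88 MB → memory block 8 (remaining 168 MB)
86 MB → memory block 8 (remaining 82 MB)
85 MB → memory block 9 (remaining 171 MB)
9 memory blocks × 256 MB = 2304 MB; used 1656 MB; unused 648 MB.

648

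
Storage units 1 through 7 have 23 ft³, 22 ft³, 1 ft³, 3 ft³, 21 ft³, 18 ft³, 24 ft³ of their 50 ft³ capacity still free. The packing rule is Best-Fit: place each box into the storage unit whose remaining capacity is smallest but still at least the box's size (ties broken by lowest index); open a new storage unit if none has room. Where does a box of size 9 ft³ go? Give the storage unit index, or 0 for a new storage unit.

6

Storage units with room: storage unit 1 (23 ft³), storage unit 2 (22 ft³), storage unit 5 (21 ft³), storage unit 6 (18 ft³), storage unit 7 (24 ft³).
Tightest fit is storage unit 6 with 18 ft³ free.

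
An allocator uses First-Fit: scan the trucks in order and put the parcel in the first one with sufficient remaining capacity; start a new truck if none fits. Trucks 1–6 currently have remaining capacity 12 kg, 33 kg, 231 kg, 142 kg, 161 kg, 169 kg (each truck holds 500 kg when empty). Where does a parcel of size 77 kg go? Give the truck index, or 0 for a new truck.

Trucks with room: truck 3 (231 kg), truck 4 (142 kg), truck 5 (161 kg), truck 6 (169 kg).
The first with room is truck 3.

3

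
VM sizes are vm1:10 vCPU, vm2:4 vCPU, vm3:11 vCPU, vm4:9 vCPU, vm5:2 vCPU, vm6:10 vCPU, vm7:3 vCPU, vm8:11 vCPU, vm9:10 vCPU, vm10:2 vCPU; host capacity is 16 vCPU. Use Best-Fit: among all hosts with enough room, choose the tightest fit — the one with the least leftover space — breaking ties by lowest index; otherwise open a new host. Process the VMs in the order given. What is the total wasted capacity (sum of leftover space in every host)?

24

host 1: place vm1 (10 vCPU), 6 vCPU left
host 1: place vm2 (4 vCPU), 2 vCPU left
host 2: place vm3 (11 vCPU), 5 vCPU left
host 3: place vm4 (9 vCPU), 7 vCPU left
host 1: place vm5 (2 vCPU), 0 vCPU left
host 4: place vm6 (10 vCPU), 6 vCPU left
host 2: place vm7 (3 vCPU), 2 vCPU left
host 5: place vm8 (11 vCPU), 5 vCPU left
host 6: place vm9 (10 vCPU), 6 vCPU left
host 2: place vm10 (2 vCPU), 0 vCPU left
6 hosts × 16 vCPU = 96 vCPU; used 72 vCPU; unused 24 vCPU.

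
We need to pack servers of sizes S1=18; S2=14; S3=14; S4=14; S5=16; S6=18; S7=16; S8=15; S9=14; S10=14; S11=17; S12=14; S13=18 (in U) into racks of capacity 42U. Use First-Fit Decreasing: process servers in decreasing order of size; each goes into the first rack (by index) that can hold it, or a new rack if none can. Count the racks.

Sorted descending: 18, 18, 18, 17, 16, 16, 15, 14, 14, 14, 14, 14, 14.
Put 18U in rack 1; 24U remain.
Put 18U in rack 1; 6U remain.
Put 18U in rack 2; 24U remain.
Put 17U in rack 2; 7U remain.
Put 16U in rack 3; 26U remain.
Put 16U in rack 3; 10U remain.
Put 15U in rack 4; 27U remain.
Put 14U in rack 4; 13U remain.
Put 14U in rack 5; 28U remain.
Put 14U in rack 5; 14U remain.
Put 14U in rack 5; 0U remain.
Put 14U in rack 6; 28U remain.
Put 14U in rack 6; 14U remain.
Final racks: [18,18] [18,17] [16,16] [15,14] [14,14,14] [14,14].

6 racks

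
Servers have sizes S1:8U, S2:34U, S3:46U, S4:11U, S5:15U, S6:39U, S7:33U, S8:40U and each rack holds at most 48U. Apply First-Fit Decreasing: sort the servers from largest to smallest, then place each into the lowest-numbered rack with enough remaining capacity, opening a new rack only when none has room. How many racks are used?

Sorted descending: 46, 40, 39, 34, 33, 15, 11, 8.
rack 1: place 46U, 2U left
rack 2: place 40U, 8U left
rack 3: place 39U, 9U left
rack 4: place 34U, 14U left
rack 5: place 33U, 15U left
rack 5: place 15U, 0U left
rack 4: place 11U, 3U left
rack 2: place 8U, 0U left
Final racks: [46] [40,8] [39] [34,11] [33,15].

5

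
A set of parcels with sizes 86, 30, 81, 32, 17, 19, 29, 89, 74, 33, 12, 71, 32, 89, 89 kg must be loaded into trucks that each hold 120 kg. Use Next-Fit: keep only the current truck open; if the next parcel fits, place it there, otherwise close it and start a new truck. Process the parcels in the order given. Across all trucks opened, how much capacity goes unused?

truck 1: place 86 kg, 34 kg left
truck 1: place 30 kg, 4 kg left
truck 2: place 81 kg, 39 kg left
truck 2: place 32 kg, 7 kg left
truck 3: place 17 kg, 103 kg left
truck 3: place 19 kg, 84 kg left
truck 3: place 29 kg, 55 kg left
truck 4: place 89 kg, 31 kg left
truck 5: place 74 kg, 46 kg left
truck 5: place 33 kg, 13 kg left
truck 5: place 12 kg, 1 kg left
truck 6: place 71 kg, 49 kg left
truck 6: place 32 kg, 17 kg left
truck 7: place 89 kg, 31 kg left
truck 8: place 89 kg, 31 kg left
8 trucks × 120 kg = 960 kg; used 783 kg; unused 177 kg.

177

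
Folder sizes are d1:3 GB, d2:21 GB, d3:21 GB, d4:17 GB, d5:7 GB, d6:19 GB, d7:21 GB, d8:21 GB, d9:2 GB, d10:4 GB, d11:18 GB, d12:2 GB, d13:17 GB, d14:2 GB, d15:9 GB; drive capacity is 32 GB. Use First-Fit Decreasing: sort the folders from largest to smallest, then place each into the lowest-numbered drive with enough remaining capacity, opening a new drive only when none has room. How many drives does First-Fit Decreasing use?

8

Sorted descending: 21, 21, 21, 21, 19, 18, 17, 17, 9, 7, 4, 3, 2, 2, 2.
drive 1: place 21 GB, 11 GB left
drive 2: place 21 GB, 11 GB left
drive 3: place 21 GB, 11 GB left
drive 4: place 21 GB, 11 GB left
drive 5: place 19 GB, 13 GB left
drive 6: place 18 GB, 14 GB left
drive 7: place 17 GB, 15 GB left
drive 8: place 17 GB, 15 GB left
drive 1: place 9 GB, 2 GB left
drive 2: place 7 GB, 4 GB left
drive 2: place 4 GB, 0 GB left
drive 3: place 3 GB, 8 GB left
drive 1: place 2 GB, 0 GB left
drive 3: place 2 GB, 6 GB left
drive 3: place 2 GB, 4 GB left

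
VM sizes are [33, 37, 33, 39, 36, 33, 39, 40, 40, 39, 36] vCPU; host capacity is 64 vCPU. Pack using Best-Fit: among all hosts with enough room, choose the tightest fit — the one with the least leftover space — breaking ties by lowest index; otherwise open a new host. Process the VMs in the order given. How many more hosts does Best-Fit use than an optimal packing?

Best-Fit: [33] [37] [33] [39] [36] [33] [39] [40] [40] [39] [36] → 11 hosts.
11 VMs exceed 32 vCPU (half the capacity), and no two of those can share a host, so at least 11 hosts are needed.
So 11 is already optimal.

0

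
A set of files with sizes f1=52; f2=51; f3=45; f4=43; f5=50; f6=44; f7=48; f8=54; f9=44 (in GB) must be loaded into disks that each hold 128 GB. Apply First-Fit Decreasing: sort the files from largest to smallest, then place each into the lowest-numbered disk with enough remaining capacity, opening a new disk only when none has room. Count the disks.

5 disks

Sorted descending: 54, 52, 51, 50, 48, 45, 44, 44, 43.
Put 54 GB in disk 1; 74 GB remain.
Put 52 GB in disk 1; 22 GB remain.
Put 51 GB in disk 2; 77 GB remain.
Put 50 GB in disk 2; 27 GB remain.
Put 48 GB in disk 3; 80 GB remain.
Put 45 GB in disk 3; 35 GB remain.
Put 44 GB in disk 4; 84 GB remain.
Put 44 GB in disk 4; 40 GB remain.
Put 43 GB in disk 5; 85 GB remain.
Final disks: [54,52] [51,50] [48,45] [44,44] [43].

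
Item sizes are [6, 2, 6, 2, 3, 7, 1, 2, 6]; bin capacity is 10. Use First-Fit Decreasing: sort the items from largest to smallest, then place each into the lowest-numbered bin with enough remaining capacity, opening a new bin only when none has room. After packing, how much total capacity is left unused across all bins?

Sorted descending: 7, 6, 6, 6, 3, 2, 2, 2, 1.
bin 1: place 7, 3 left
bin 2: place 6, 4 left
bin 3: place 6, 4 left
bin 4: place 6, 4 left
bin 1: place 3, 0 left
bin 2: place 2, 2 left
bin 2: place 2, 0 left
bin 3: place 2, 2 left
bin 3: place 1, 1 left
4 bins × 10 = 40; used 35; unused 5.

5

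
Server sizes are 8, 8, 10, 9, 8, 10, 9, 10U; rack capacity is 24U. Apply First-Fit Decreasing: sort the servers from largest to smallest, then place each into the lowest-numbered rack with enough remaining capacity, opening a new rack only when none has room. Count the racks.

4 racks

Sorted descending: 10, 10, 10, 9, 9, 8, 8, 8.
10U → rack 1 (remaining 14U)
10U → rack 1 (remaining 4U)
10U → rack 2 (remaining 14U)
9U → rack 2 (remaining 5U)
9U → rack 3 (remaining 15U)
8U → rack 3 (remaining 7U)
8U → rack 4 (remaining 16U)
8U → rack 4 (remaining 8U)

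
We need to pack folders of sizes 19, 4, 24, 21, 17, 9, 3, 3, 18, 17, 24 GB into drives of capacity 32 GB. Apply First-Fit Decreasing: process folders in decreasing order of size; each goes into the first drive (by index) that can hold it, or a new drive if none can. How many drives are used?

Sorted descending: 24, 24, 21, 19, 18, 17, 17, 9, 4, 3, 3.
drive 1: place 24 GB, 8 GB left
drive 2: place 24 GB, 8 GB left
drive 3: place 21 GB, 11 GB left
drive 4: place 19 GB, 13 GB left
drive 5: place 18 GB, 14 GB left
drive 6: place 17 GB, 15 GB left
drive 7: place 17 GB, 15 GB left
drive 3: place 9 GB, 2 GB left
drive 1: place 4 GB, 4 GB left
drive 1: place 3 GB, 1 GB left
drive 2: place 3 GB, 5 GB left
Final drives: [24,4,3] [24,3] [21,9] [19] [18] [17] [17].

7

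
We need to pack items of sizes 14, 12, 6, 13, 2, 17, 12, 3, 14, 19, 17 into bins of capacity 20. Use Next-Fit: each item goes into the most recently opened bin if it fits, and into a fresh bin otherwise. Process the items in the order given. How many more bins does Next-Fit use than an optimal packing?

0

Next-Fit: [14] [12,6] [13,2] [17] [12,3] [14] [19] [17] → 8 bins.
8 items exceed 10 (half the capacity), and no two of those can share a bin, so at least 8 bins are needed.
So 8 is already optimal.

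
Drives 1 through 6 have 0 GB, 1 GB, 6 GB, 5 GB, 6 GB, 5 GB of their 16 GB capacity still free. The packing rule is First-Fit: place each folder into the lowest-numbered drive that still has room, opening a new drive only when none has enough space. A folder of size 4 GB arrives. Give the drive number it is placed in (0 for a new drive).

3

Drives with room: drive 3 (6 GB), drive 4 (5 GB), drive 5 (6 GB), drive 6 (5 GB).
The first with room is drive 3.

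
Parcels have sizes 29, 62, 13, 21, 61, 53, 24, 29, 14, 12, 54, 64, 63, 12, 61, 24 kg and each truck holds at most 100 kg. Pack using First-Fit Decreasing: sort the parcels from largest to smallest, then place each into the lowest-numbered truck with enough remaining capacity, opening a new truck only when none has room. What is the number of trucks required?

7 trucks

Sorted descending: 64, 63, 62, 61, 61, 54, 53, 29, 29, 24, 24, 21, 14, 13, 12, 12.
Put 64 kg in truck 1; 36 kg remain.
Put 63 kg in truck 2; 37 kg remain.
Put 62 kg in truck 3; 38 kg remain.
Put 61 kg in truck 4; 39 kg remain.
Put 61 kg in truck 5; 39 kg remain.
Put 54 kg in truck 6; 46 kg remain.
Put 53 kg in truck 7; 47 kg remain.
Put 29 kg in truck 1; 7 kg remain.
Put 29 kg in truck 2; 8 kg remain.
Put 24 kg in truck 3; 14 kg remain.
Put 24 kg in truck 4; 15 kg remain.
Put 21 kg in truck 5; 18 kg remain.
Put 14 kg in truck 3; 0 kg remain.
Put 13 kg in truck 4; 2 kg remain.
Put 12 kg in truck 5; 6 kg remain.
Put 12 kg in truck 6; 34 kg remain.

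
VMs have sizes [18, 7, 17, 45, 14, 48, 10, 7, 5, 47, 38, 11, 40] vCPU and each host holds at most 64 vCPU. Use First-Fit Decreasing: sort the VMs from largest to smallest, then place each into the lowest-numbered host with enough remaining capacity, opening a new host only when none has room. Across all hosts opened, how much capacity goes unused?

Sorted descending: 48, 47, 45, 40, 38, 18, 17, 14, 11, 10, 7, 7, 5.
host 1: place 48 vCPU, 16 vCPU left
host 2: place 47 vCPU, 17 vCPU left
host 3: place 45 vCPU, 19 vCPU left
host 4: place 40 vCPU, 24 vCPU left
host 5: place 38 vCPU, 26 vCPU left
host 3: place 18 vCPU, 1 vCPU left
host 2: place 17 vCPU, 0 vCPU left
host 1: place 14 vCPU, 2 vCPU left
host 4: place 11 vCPU, 13 vCPU left
host 4: place 10 vCPU, 3 vCPU left
host 5: place 7 vCPU, 19 vCPU left
host 5: place 7 vCPU, 12 vCPU left
host 5: place 5 vCPU, 7 vCPU left
5 hosts × 64 vCPU = 320 vCPU; used 307 vCPU; unused 13 vCPU.

13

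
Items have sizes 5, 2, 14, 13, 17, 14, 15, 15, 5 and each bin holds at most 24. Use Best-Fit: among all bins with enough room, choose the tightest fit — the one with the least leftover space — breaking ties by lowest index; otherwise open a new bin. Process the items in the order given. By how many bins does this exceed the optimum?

Best-Fit: [5,2,14] [13] [17,5] [14] [15] [15] → 6 bins.
6 items exceed 12 (half the capacity), and no two of those can share a bin, so at least 6 bins are needed.
So 6 is already optimal.

0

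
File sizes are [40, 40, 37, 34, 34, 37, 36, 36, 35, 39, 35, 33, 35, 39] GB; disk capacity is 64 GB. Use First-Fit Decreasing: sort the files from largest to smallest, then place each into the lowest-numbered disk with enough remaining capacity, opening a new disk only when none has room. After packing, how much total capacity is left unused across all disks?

386

Sorted descending: 40, 40, 39, 39, 37, 37, 36, 36, 35, 35, 35, 34, 34, 33.
Put 40 GB in disk 1; 24 GB remain.
Put 40 GB in disk 2; 24 GB remain.
Put 39 GB in disk 3; 25 GB remain.
Put 39 GB in disk 4; 25 GB remain.
Put 37 GB in disk 5; 27 GB remain.
Put 37 GB in disk 6; 27 GB remain.
Put 36 GB in disk 7; 28 GB remain.
Put 36 GB in disk 8; 28 GB remain.
Put 35 GB in disk 9; 29 GB remain.
Put 35 GB in disk 10; 29 GB remain.
Put 35 GB in disk 11; 29 GB remain.
Put 34 GB in disk 12; 30 GB remain.
Put 34 GB in disk 13; 30 GB remain.
Put 33 GB in disk 14; 31 GB remain.
14 disks × 64 GB = 896 GB; used 510 GB; unused 386 GB.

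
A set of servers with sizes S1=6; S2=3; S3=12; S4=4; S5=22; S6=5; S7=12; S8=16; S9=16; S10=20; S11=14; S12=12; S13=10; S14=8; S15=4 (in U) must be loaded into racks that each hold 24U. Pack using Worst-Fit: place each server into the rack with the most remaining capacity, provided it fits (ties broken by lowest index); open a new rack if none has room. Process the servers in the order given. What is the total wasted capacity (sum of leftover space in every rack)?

rack 1: place S1 (6U), 18U left
rack 1: place S2 (3U), 15U left
rack 1: place S3 (12U), 3U left
rack 2: place S4 (4U), 20U left
rack 3: place S5 (22U), 2U left
rack 2: place S6 (5U), 15U left
rack 2: place S7 (12U), 3U left
rack 4: place S8 (16U), 8U left
rack 5: place S9 (16U), 8U left
rack 6: place S10 (20U), 4U left
rack 7: place S11 (14U), 10U left
rack 8: place S12 (12U), 12U left
rack 8: place S13 (10U), 2U left
rack 7: place S14 (8U), 2U left
rack 4: place S15 (4U), 4U left
8 racks × 24U = 192U; used 164U; unused 28U.

28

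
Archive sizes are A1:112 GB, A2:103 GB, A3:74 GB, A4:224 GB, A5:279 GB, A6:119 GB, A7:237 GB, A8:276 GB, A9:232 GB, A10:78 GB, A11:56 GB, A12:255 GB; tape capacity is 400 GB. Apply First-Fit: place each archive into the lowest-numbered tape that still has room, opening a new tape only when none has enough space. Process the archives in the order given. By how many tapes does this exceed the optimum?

1

First-Fit: [112,103,74,78] [224,119,56] [279] [237] [276] [232] [255] → 7 tapes.
Total size 2045 GB; any packing needs at least ⌈2045/400⌉ = 6 tapes.
An optimal packing achieves that bound: [279,119] [276,112] [255,103] [237,78,74] [232,56] [224] → 6 tapes.
Excess: 7 − 6 = 1.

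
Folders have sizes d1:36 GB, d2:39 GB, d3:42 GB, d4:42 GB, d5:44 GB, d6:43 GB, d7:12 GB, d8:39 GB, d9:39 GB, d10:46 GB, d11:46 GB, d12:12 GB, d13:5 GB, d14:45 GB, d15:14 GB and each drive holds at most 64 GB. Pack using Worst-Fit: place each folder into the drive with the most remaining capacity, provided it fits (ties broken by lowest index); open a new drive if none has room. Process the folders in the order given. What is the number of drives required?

Put d1 (36 GB) in drive 1; 28 GB remain.
Put d2 (39 GB) in drive 2; 25 GB remain.
Put d3 (42 GB) in drive 3; 22 GB remain.
Put d4 (42 GB) in drive 4; 22 GB remain.
Put d5 (44 GB) in drive 5; 20 GB remain.
Put d6 (43 GB) in drive 6; 21 GB remain.
Put d7 (12 GB) in drive 1; 16 GB remain.
Put d8 (39 GB) in drive 7; 25 GB remain.
Put d9 (39 GB) in drive 8; 25 GB remain.
Put d10 (46 GB) in drive 9; 18 GB remain.
Put d11 (46 GB) in drive 10; 18 GB remain.
Put d12 (12 GB) in drive 2; 13 GB remain.
Put d13 (5 GB) in drive 7; 20 GB remain.
Put d14 (45 GB) in drive 11; 19 GB remain.
Put d15 (14 GB) in drive 8; 11 GB remain.
Final drives: [36,12] [39,12] [42] [42] [44] [43] [39,5] [39,14] [46] [46] [45].

11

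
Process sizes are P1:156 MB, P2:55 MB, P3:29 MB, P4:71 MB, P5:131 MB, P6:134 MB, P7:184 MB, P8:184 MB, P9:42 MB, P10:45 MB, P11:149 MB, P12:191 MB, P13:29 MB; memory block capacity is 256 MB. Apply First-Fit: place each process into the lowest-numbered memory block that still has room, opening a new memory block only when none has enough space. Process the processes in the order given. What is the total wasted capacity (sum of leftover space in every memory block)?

392

P1 (156 MB) → memory block 1 (remaining 100 MB)
P2 (55 MB) → memory block 1 (remaining 45 MB)
P3 (29 MB) → memory block 1 (remaining 16 MB)
P4 (71 MB) → memory block 2 (remaining 185 MB)
P5 (131 MB) → memory block 2 (remaining 54 MB)
P6 (134 MB) → memory block 3 (remaining 122 MB)
P7 (184 MB) → memory block 4 (remaining 72 MB)
P8 (184 MB) → memory block 5 (remaining 72 MB)
P9 (42 MB) → memory block 2 (remaining 12 MB)
P10 (45 MB) → memory block 3 (remaining 77 MB)
P11 (149 MB) → memory block 6 (remaining 107 MB)
P12 (191 MB) → memory block 7 (remaining 65 MB)
P13 (29 MB) → memory block 3 (remaining 48 MB)
7 memory blocks × 256 MB = 1792 MB; used 1400 MB; unused 392 MB.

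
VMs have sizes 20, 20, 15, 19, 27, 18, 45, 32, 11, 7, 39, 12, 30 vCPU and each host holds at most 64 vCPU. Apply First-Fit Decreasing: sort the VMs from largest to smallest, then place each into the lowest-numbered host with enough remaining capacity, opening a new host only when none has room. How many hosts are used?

Sorted descending: 45, 39, 32, 30, 27, 20, 20, 19, 18, 15, 12, 11, 7.
45 vCPU → host 1 (remaining 19 vCPU)
39 vCPU → host 2 (remaining 25 vCPU)
32 vCPU → host 3 (remaining 32 vCPU)
30 vCPU → host 3 (remaining 2 vCPU)
27 vCPU → host 4 (remaining 37 vCPU)
20 vCPU → host 2 (remaining 5 vCPU)
20 vCPU → host 4 (remaining 17 vCPU)
19 vCPU → host 1 (remaining 0 vCPU)
18 vCPU → host 5 (remaining 46 vCPU)
15 vCPU → host 4 (remaining 2 vCPU)
12 vCPU → host 5 (remaining 34 vCPU)
11 vCPU → host 5 (remaining 23 vCPU)
7 vCPU → host 5 (remaining 16 vCPU)

5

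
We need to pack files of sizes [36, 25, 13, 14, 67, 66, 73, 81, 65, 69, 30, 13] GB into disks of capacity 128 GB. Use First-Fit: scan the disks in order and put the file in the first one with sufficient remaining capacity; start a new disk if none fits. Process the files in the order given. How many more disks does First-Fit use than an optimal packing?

First-Fit: [36,25,13,14,30] [67,13] [66] [73] [81] [65] [69] → 7 disks.
6 files exceed 64 GB (half the capacity), and no two of those can share a disk, so at least 6 disks are needed.
An optimal packing achieves that bound: [81,36] [73,30,25] [69,14,13,13] [67] [66] [65] → 6 disks.
Excess: 7 − 6 = 1.

1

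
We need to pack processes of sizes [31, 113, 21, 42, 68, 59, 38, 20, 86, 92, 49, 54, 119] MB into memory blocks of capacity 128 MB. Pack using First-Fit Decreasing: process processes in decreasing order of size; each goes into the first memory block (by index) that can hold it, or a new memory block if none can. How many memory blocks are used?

Sorted descending: 119, 113, 92, 86, 68, 59, 54, 49, 42, 38, 31, 21, 20.
119 MB → memory block 1 (remaining 9 MB)
113 MB → memory block 2 (remaining 15 MB)
92 MB → memory block 3 (remaining 36 MB)
86 MB → memory block 4 (remaining 42 MB)
68 MB → memory block 5 (remaining 60 MB)
59 MB → memory block 5 (remaining 1 MB)
54 MB → memory block 6 (remaining 74 MB)
49 MB → memory block 6 (remaining 25 MB)
42 MB → memory block 4 (remaining 0 MB)
38 MB → memory block 7 (remaining 90 MB)
31 MB → memory block 3 (remaining 5 MB)
21 MB → memory block 6 (remaining 4 MB)
20 MB → memory block 7 (remaining 70 MB)

7 memory blocks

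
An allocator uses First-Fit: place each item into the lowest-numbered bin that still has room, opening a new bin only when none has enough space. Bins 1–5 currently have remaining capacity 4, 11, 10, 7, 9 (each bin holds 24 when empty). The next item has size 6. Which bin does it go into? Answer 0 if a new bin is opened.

2

Bins with room: bin 2 (11), bin 3 (10), bin 4 (7), bin 5 (9).
The first with room is bin 2.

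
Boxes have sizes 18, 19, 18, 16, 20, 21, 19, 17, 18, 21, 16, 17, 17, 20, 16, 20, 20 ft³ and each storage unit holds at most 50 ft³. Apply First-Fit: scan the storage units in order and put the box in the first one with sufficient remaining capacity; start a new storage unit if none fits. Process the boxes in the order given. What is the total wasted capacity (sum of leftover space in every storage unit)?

87

storage unit 1: place 18 ft³, 32 ft³ left
storage unit 1: place 19 ft³, 13 ft³ left
storage unit 2: place 18 ft³, 32 ft³ left
storage unit 2: place 16 ft³, 16 ft³ left
storage unit 3: place 20 ft³, 30 ft³ left
storage unit 3: place 21 ft³, 9 ft³ left
storage unit 4: place 19 ft³, 31 ft³ left
storage unit 4: place 17 ft³, 14 ft³ left
storage unit 5: place 18 ft³, 32 ft³ left
storage unit 5: place 21 ft³, 11 ft³ left
storage unit 2: place 16 ft³, 0 ft³ left
storage unit 6: place 17 ft³, 33 ft³ left
storage unit 6: place 17 ft³, 16 ft³ left
storage unit 7: place 20 ft³, 30 ft³ left
storage unit 6: place 16 ft³, 0 ft³ left
storage unit 7: place 20 ft³, 10 ft³ left
storage unit 8: place 20 ft³, 30 ft³ left
8 storage units × 50 ft³ = 400 ft³; used 313 ft³; unused 87 ft³.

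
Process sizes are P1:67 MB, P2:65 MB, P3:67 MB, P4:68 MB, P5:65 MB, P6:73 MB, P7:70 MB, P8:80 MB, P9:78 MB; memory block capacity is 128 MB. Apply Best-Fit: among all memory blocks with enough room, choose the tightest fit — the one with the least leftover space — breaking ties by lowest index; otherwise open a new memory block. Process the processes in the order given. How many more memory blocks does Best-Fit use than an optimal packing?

0

Best-Fit: [67] [65] [67] [68] [65] [73] [70] [80] [78] → 9 memory blocks.
9 processes exceed 64 MB (half the capacity), and no two of those can share a memory block, so at least 9 memory blocks are needed.
So 9 is already optimal.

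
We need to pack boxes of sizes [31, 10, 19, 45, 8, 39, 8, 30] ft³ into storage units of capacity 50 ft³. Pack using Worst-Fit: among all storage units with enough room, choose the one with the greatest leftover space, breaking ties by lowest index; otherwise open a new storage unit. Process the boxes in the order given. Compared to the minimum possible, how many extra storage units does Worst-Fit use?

1

Worst-Fit: [31,10] [19,8,8] [45] [39] [30] → 5 storage units.
Total size 190 ft³; any packing needs at least ⌈190/50⌉ = 4 storage units.
An optimal packing achieves that bound: [45] [39,10] [31,19] [30,8,8] → 4 storage units.
Excess: 5 − 4 = 1.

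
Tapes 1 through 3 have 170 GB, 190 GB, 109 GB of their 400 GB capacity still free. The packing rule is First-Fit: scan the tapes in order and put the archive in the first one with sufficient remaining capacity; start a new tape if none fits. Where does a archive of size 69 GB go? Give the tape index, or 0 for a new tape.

Tapes with room: tape 1 (170 GB), tape 2 (190 GB), tape 3 (109 GB).
The first with room is tape 1.

1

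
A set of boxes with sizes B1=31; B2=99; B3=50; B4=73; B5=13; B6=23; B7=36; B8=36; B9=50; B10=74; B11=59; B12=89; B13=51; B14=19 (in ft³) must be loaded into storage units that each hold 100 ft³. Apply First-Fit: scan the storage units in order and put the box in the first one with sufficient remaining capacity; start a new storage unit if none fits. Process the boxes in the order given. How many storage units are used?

Put B1 (31 ft³) in storage unit 1; 69 ft³ remain.
Put B2 (99 ft³) in storage unit 2; 1 ft³ remain.
Put B3 (50 ft³) in storage unit 1; 19 ft³ remain.
Put B4 (73 ft³) in storage unit 3; 27 ft³ remain.
Put B5 (13 ft³) in storage unit 1; 6 ft³ remain.
Put B6 (23 ft³) in storage unit 3; 4 ft³ remain.
Put B7 (36 ft³) in storage unit 4; 64 ft³ remain.
Put B8 (36 ft³) in storage unit 4; 28 ft³ remain.
Put B9 (50 ft³) in storage unit 5; 50 ft³ remain.
Put B10 (74 ft³) in storage unit 6; 26 ft³ remain.
Put B11 (59 ft³) in storage unit 7; 41 ft³ remain.
Put B12 (89 ft³) in storage unit 8; 11 ft³ remain.
Put B13 (51 ft³) in storage unit 9; 49 ft³ remain.
Put B14 (19 ft³) in storage unit 4; 9 ft³ remain.
Final storage units: [31,50,13] [99] [73,23] [36,36,19] [50] [74] [59] [89] [51].

9 storage units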